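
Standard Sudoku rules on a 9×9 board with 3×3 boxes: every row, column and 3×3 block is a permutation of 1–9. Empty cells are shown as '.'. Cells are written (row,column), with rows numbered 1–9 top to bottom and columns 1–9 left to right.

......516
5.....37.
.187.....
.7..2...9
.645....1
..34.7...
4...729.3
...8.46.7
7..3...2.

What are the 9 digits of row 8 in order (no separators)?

(8,8) = 5: row 8 has {4,6,7,8}; col 8 has {1,2,7}; box has {2,3,6,7,9} → only 5 remains.
(7,8) = 8 (sole candidate).
(9,9) = 4 (sole candidate).
(3,9) = 2 (sole candidate).
(5,8) = 3 (sole candidate).
(6,8) = 6 (sole candidate).
(7,2) = 5 (sole candidate).
(9,7) = 1 (sole candidate).
(2,9) = 8 (sole candidate).
(3,7) = 4 (sole candidate).
(3,8) = 9 (sole candidate).
(4,7) = 8 (sole candidate).
(4,8) = 4 (sole candidate).
(6,7) = 2 (sole candidate).
(6,9) = 5 (sole candidate).
(4,1) = 1 (sole candidate).
(4,3) = 5 (sole candidate).
(4,4) = 6 (sole candidate).
(4,6) = 3 (sole candidate).
(5,7) = 7 (sole candidate).
(7,4) = 1 (sole candidate).
(8,5) = 9: row 8 has {4,5,6,7,8}; col 5 has {2,7}; box has {1,2,3,4,7,8} → only 9 remains.
(5,5) = 8 (sole candidate).
(5,6) = 9 (sole candidate).
(6,5) = 1 (sole candidate).
(7,3) = 6 (sole candidate).
(9,3) = 9 (sole candidate).
(1,6) = 8 (sole candidate).
(2,3) = 2 (sole candidate).
(2,4) = 9 (sole candidate).
(5,1) = 2 (sole candidate).
(8,1) = 3: row 8 has {4,5,6,7,8,9}; col 1 has {1,2,4,5,7}; box has {4,5,6,7,9} → only 3 remains.
(8,2) = 2: row 8 has {3,4,5,6,7,8,9}; col 2 has {1,5,6,7}; box has {3,4,5,6,7,9} → only 2 remains.
(8,3) = 1: row 8 has {2,3,4,5,6,7,8,9}; col 3 has {2,3,4,5,6,8,9}; box has {2,3,4,5,6,7,9} → only 1 remains.

321894657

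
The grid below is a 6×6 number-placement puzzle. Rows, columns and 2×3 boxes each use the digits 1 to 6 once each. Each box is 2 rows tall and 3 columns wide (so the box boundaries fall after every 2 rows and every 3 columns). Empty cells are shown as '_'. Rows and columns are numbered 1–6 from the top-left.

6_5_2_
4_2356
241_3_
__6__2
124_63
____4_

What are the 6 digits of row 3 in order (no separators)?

R2C2 = 1 (sole candidate).
R3C6 = 5: row 3 has {1,2,3,4}; col 6 has {2,3,6}; box has {2,3} → only 5 remains.
R4C5 = 1 (sole candidate).
R5C4 = 5 (sole candidate).
R6C3 = 3 (sole candidate).
R6C6 = 1 (sole candidate).
R1C2 = 3 (sole candidate).
R1C6 = 4 (sole candidate).
R3C4 = 6: row 3 has {1,2,3,4,5}; col 4 has {3,5}; box has {1,2,3,5} → only 6 remains.

241635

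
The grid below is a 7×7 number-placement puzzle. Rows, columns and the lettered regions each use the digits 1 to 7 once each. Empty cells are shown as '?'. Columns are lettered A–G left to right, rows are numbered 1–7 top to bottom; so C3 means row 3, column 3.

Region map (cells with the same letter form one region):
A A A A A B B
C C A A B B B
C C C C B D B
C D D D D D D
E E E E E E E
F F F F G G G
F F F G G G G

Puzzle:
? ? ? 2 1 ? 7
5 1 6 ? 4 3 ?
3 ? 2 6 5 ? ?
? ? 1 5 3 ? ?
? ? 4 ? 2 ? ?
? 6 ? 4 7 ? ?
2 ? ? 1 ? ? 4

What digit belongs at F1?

6

A1 = 4: row 1 has {1,2,7}; col 1 has {2,3,5}; region has {1,2,6} → only 4 remains.
F1 = 6: row 1 has {1,2,4,7}; col 6 has {3}; region has {3,4,5,7} → only 6 remains.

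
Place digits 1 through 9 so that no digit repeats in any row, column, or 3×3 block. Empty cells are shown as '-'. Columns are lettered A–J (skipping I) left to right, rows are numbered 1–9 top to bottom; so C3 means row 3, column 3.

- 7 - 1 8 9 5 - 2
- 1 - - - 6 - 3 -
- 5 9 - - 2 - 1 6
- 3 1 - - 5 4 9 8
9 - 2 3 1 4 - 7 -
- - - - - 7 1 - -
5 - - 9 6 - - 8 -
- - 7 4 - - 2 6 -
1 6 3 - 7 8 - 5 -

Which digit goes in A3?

4

H1 = 4 (sole candidate).
D3 = 7 (sole candidate).
G3 = 8 (sole candidate).
E4 = 2 (sole candidate).
B5 = 8 (sole candidate).
G5 = 6 (sole candidate).
J5 = 5 (sole candidate).
B6 = 4 (sole candidate).
E6 = 9 (sole candidate).
H6 = 2 (sole candidate).
J6 = 3 (sole candidate).
B7 = 2 (sole candidate).
C7 = 4 (sole candidate).
A8 = 8 (sole candidate).
B8 = 9 (sole candidate).
J8 = 1 (sole candidate).
D9 = 2 (sole candidate).
G9 = 9 (sole candidate).
J9 = 4 (sole candidate).
C1 = 6 (sole candidate).
C2 = 8 (sole candidate).
D2 = 5 (sole candidate).
E2 = 4 (sole candidate).
G2 = 7 (sole candidate).
J2 = 9 (sole candidate).
E3 = 3 (sole candidate).
D4 = 6 (sole candidate).
A6 = 6 (sole candidate).
C6 = 5 (sole candidate).
D6 = 8 (sole candidate).
G7 = 3 (sole candidate).
J7 = 7 (sole candidate).
E8 = 5 (sole candidate).
F8 = 3 (sole candidate).
A1 = 3 (sole candidate).
A2 = 2 (sole candidate).
A3 = 4: row 3 has {1,2,3,5,6,7,8,9}; col 1 has {1,2,3,5,6,8,9}; box has {1,2,3,5,6,7,8,9} → only 4 remains.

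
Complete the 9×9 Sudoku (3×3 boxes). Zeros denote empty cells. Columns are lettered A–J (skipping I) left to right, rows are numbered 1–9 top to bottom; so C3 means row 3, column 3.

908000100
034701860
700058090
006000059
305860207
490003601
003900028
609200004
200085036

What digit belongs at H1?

7

A2 = 5: row 2 has {1,3,4,6,7,8}; col 1 has {2,3,4,6,7,9}; box has {3,4,7,8,9} → only 5 remains.
J2 = 2: row 2 has {1,3,4,5,6,7,8}; col 9 has {1,4,6,7,8,9}; box has {1,6,8,9} → only 2 remains.
J3 = 3: row 3 has {5,7,8,9}; col 9 has {1,2,4,6,7,8,9}; box has {1,2,6,8,9} → only 3 remains.
B5 = 1: row 5 has {2,3,5,6,7,8}; col 2 has {3,9}; box has {3,4,5,6,9} → only 1 remains.
H5 = 4: row 5 has {1,2,3,5,6,7,8}; col 8 has {2,3,5,6,9}; box has {1,2,5,6,7,9} → only 4 remains.
D6 = 5: row 6 has {1,3,4,6,9}; col 4 has {2,7,8,9}; box has {3,6,8} → only 5 remains.
H6 = 8: row 6 has {1,3,4,5,6,9}; col 8 has {2,3,4,5,6,9}; box has {1,2,4,5,6,7,9} → only 8 remains.
A7 = 1: row 7 has {2,3,8,9}; col 1 has {2,3,4,5,6,7,9}; box has {2,3,6,9} → only 1 remains.
F8 = 7: row 8 has {2,4,6,9}; col 6 has {1,3,5,8}; box has {2,5,8,9} → only 7 remains.
G8 = 5: row 8 has {2,4,6,7,9}; col 7 has {1,2,6,8}; box has {2,3,4,6,8} → only 5 remains.
H8 = 1: row 8 has {2,4,5,6,7,9}; col 8 has {2,3,4,5,6,8,9}; box has {2,3,4,5,6,8} → only 1 remains.
C9 = 7: row 9 has {2,3,5,6,8}; col 3 has {3,4,5,6,8,9}; box has {1,2,3,6,9} → only 7 remains.
G9 = 9: row 9 has {2,3,5,6,7,8}; col 7 has {1,2,5,6,8}; box has {1,2,3,4,5,6,8} → only 9 remains.
H1 = 7: row 1 has {1,8,9}; col 8 has {1,2,3,4,5,6,8,9}; box has {1,2,3,6,8,9} → only 7 remains.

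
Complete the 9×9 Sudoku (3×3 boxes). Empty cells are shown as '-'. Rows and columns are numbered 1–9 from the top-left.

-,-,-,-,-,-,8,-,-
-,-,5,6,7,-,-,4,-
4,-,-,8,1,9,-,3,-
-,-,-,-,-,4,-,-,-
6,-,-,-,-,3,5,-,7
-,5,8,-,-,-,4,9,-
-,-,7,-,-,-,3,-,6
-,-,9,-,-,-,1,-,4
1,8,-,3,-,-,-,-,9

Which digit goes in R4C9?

8

R2C6 = 2: row 2 has {4,5,6,7}; col 6 has {3,4,9}; box has {1,6,7,8,9} → only 2 remains.
R2C7 = 9: row 2 has {2,4,5,6,7}; col 7 has {1,3,4,5,8}; box has {3,4,8} → only 9 remains.
R2C9 = 1: row 2 has {2,4,5,6,7,9}; col 9 has {4,6,7,9}; box has {3,4,8,9} → only 1 remains.
R1C6 = 5: row 1 has {8}; col 6 has {2,3,4,9}; box has {1,2,6,7,8,9} → only 5 remains.
R1C9 = 2: row 1 has {5,8}; col 9 has {1,4,6,7,9}; box has {1,3,4,8,9} → only 2 remains.
R2C2 = 3: row 2 has {1,2,4,5,6,7,9}; col 2 has {5,8}; box has {4,5} → only 3 remains.
R3C9 = 5: row 3 has {1,3,4,8,9}; col 9 has {1,2,4,6,7,9}; box has {1,2,3,4,8,9} → only 5 remains.
R6C9 = 3: row 6 has {4,5,8,9}; col 9 has {1,2,4,5,6,7,9}; box has {4,5,7,9} → only 3 remains.
R1C4 = 4: row 1 has {2,5,8}; col 4 has {3,6,8}; box has {1,2,5,6,7,8,9} → only 4 remains.
R1C5 = 3: row 1 has {2,4,5,8}; col 5 has {1,7}; box has {1,2,4,5,6,7,8,9} → only 3 remains.
R2C1 = 8: row 2 has {1,2,3,4,5,6,7,9}; col 1 has {1,4,6}; box has {3,4,5} → only 8 remains.
R4C9 = 8: row 4 has {4}; col 9 has {1,2,3,4,5,6,7,9}; box has {3,4,5,7,9} → only 8 remains.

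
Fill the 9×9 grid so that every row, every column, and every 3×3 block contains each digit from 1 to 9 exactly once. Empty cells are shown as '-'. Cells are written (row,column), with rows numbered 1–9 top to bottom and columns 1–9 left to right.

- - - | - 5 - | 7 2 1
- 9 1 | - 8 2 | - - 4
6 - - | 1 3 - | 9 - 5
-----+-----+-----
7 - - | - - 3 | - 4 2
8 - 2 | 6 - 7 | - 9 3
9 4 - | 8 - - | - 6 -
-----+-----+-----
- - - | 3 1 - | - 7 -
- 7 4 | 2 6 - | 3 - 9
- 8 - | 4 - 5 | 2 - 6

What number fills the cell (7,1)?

2

(1,2) = 3: row 1 has {1,2,5,7}; col 2 has {4,7,8,9}; box has {1,6,9} → only 3 remains.
(1,3) = 8: row 1 has {1,2,3,5,7}; col 3 has {1,2,4}; box has {1,3,6,9} → only 8 remains.
(1,4) = 9: row 1 has {1,2,3,5,7,8}; col 4 has {1,2,3,4,6,8}; box has {1,2,3,5,8} → only 9 remains.
(2,1) = 5: row 2 has {1,2,4,8,9}; col 1 has {6,7,8,9}; box has {1,3,6,8,9} → only 5 remains.
(2,4) = 7: row 2 has {1,2,4,5,8,9}; col 4 has {1,2,3,4,6,8,9}; box has {1,2,3,5,8,9} → only 7 remains.
(2,7) = 6: row 2 has {1,2,4,5,7,8,9}; col 7 has {2,3,7,9}; box has {1,2,4,5,7,9} → only 6 remains.
(2,8) = 3: row 2 has {1,2,4,5,6,7,8,9}; col 8 has {2,4,6,7,9}; box has {1,2,4,5,6,7,9} → only 3 remains.
(3,2) = 2: row 3 has {1,3,5,6,9}; col 2 has {3,4,7,8,9}; box has {1,3,5,6,8,9} → only 2 remains.
(3,3) = 7: row 3 has {1,2,3,5,6,9}; col 3 has {1,2,4,8}; box has {1,2,3,5,6,8,9} → only 7 remains.
(3,6) = 4: row 3 has {1,2,3,5,6,7,9}; col 6 has {2,3,5,7}; box has {1,2,3,5,7,8,9} → only 4 remains.
(3,8) = 8: row 3 has {1,2,3,4,5,6,7,9}; col 8 has {2,3,4,6,7,9}; box has {1,2,3,4,5,6,7,9} → only 8 remains.
(4,4) = 5: row 4 has {2,3,4,7}; col 4 has {1,2,3,4,6,7,8,9}; box has {3,6,7,8} → only 5 remains.
(4,5) = 9: row 4 has {2,3,4,5,7}; col 5 has {1,3,5,6,8}; box has {3,5,6,7,8} → only 9 remains.
(5,5) = 4: row 5 has {2,3,6,7,8,9}; col 5 has {1,3,5,6,8,9}; box has {3,5,6,7,8,9} → only 4 remains.
(6,5) = 2: row 6 has {4,6,8,9}; col 5 has {1,3,4,5,6,8,9}; box has {3,4,5,6,7,8,9} → only 2 remains.
(6,6) = 1: row 6 has {2,4,6,8,9}; col 6 has {2,3,4,5,7}; box has {2,3,4,5,6,7,8,9} → only 1 remains.
(6,7) = 5: row 6 has {1,2,4,6,8,9}; col 7 has {2,3,6,7,9}; box has {2,3,4,6,9} → only 5 remains.
(6,9) = 7: row 6 has {1,2,4,5,6,8,9}; col 9 has {1,2,3,4,5,6,9}; box has {2,3,4,5,6,9} → only 7 remains.
(7,1) = 2: row 7 has {1,3,7}; col 1 has {5,6,7,8,9}; box has {4,7,8} → only 2 remains.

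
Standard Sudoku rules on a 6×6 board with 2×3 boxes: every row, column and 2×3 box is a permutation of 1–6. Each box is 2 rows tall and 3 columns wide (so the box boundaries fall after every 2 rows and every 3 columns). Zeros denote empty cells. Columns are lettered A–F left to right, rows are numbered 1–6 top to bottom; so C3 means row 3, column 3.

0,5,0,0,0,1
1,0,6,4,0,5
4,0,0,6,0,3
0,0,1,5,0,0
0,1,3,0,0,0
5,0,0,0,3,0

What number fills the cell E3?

E2 = 2: row 2 has {1,4,5,6}; col 5 has {3}; box has {1,4,5} → only 2 remains.
B3 = 2: row 3 has {3,4,6}; col 2 has {1,5}; box has {1,4} → only 2 remains.
C3 = 5: row 3 has {2,3,4,6}; col 3 has {1,3,6}; box has {1,2,4} → only 5 remains.
E3 = 1: row 3 has {2,3,4,5,6}; col 5 has {2,3}; box has {3,5,6} → only 1 remains.

1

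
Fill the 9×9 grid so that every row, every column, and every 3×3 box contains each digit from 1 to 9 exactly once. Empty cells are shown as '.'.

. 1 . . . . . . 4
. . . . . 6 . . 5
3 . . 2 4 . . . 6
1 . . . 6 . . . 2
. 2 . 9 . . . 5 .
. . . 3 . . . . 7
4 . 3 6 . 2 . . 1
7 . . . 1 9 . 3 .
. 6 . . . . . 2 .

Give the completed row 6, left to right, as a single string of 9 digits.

r8c9 = 8: row 8 has {1,3,7,9}; col 9 has {1,2,4,5,6,7}; box has {1,2,3} → only 8 remains.
r9c9 = 9: row 9 has {2,6}; col 9 has {1,2,4,5,6,7,8}; box has {1,2,3,8} → only 9 remains.
r5c9 = 3: row 5 has {2,5,9}; col 9 has {1,2,4,5,6,7,8,9}; box has {2,5,7} → only 3 remains.
r7c8 = 7: row 7 has {1,2,3,4,6}; col 8 has {2,3,5}; box has {1,2,3,8,9} → only 7 remains.
r8c2 = 5: row 8 has {1,3,7,8,9}; col 2 has {1,2,6}; box has {3,4,6,7} → only 5 remains.
r8c3 = 2: row 8 has {1,3,5,7,8,9}; col 3 has {3}; box has {3,4,5,6,7} → only 2 remains.
r8c4 = 4: row 8 has {1,2,3,5,7,8,9}; col 4 has {2,3,6,9}; box has {1,2,6,9} → only 4 remains.
r8c7 = 6: row 8 has {1,2,3,4,5,7,8,9}; col 7 has {}; box has {1,2,3,7,8,9} → only 6 remains.
r9c1 = 8: row 9 has {2,6,9}; col 1 has {1,3,4,7}; box has {2,3,4,5,6,7} → only 8 remains.
r9c3 = 1: row 9 has {2,6,8,9}; col 3 has {2,3}; box has {2,3,4,5,6,7,8} → only 1 remains.
r5c1 = 6: row 5 has {2,3,5,9}; col 1 has {1,3,4,7,8}; box has {1,2} → only 6 remains.
r7c2 = 9: row 7 has {1,2,3,4,6,7}; col 2 has {1,2,5,6}; box has {1,2,3,4,5,6,7,8} → only 9 remains.
r7c7 = 5: row 7 has {1,2,3,4,6,7,9}; col 7 has {6}; box has {1,2,3,6,7,8,9} → only 5 remains.
r9c7 = 4: row 9 has {1,2,6,8,9}; col 7 has {5,6}; box has {1,2,3,5,6,7,8,9} → only 4 remains.
r7c5 = 8: row 7 has {1,2,3,4,5,6,7,9}; col 5 has {1,4,6}; box has {1,2,4,6,9} → only 8 remains.
r5c5 = 7: row 5 has {2,3,5,6,9}; col 5 has {1,4,6,8}; box has {3,6,9} → only 7 remains.
r1c3 = 6: in row 1, 6 can only go here (every other open cell in that row sees a 6).
r4c2 = 3: in row 4, 3 can only go here (every other open cell in that row sees a 3).
r4c3 = 7: in row 4, 7 can only go here (every other open cell in that row sees a 7).
r6c5 = 2: in row 6, 2 can only go here (every other open cell in that row sees a 2).
r6c8 = 6: in row 6, 6 can only go here (every other open cell in that row sees a 6).
r2c4 = 1: in column 4, 1 can only go here (every other open cell in that column sees a 1).
r3c8 = 1: in column 8, 1 can only go here (every other open cell in that column sees a 1).
r4c8 = 4: in column 8, 4 can only go here (every other open cell in that column sees a 4).
r4c7 = 9: in row 4, 9 can only go here (every other open cell in that row sees a 9).
r3c3 = 9: in row 3, 9 can only go here (every other open cell in that row sees a 9).
r2c1 = 2: row 2 has {1,5,6}; col 1 has {1,3,4,6,7,8}; box has {1,3,6,9} → only 2 remains.
r1c1 = 5: row 1 has {1,4,6}; col 1 has {1,2,3,4,6,7,8}; box has {1,2,3,6,9} → only 5 remains.
r6c1 = 9: row 6 has {2,3,6,7}; col 1 has {1,2,3,4,5,6,7,8}; box has {1,2,3,6,7} → only 9 remains.
r1c7 = 2: in row 1, 2 can only go here (every other open cell in that row sees a 2).
r3c6 = 5: in row 3, 5 can only go here (every other open cell in that row sees a 5).
r4c6 = 8: row 4 has {1,2,3,4,6,7,9}; col 6 has {2,5,6,9}; box has {2,3,6,7,9} → only 8 remains.
r4c4 = 5: row 4 has {1,2,3,4,6,7,8,9}; col 4 has {1,2,3,4,6,9}; box has {2,3,6,7,8,9} → only 5 remains.
r9c4 = 7: row 9 has {1,2,4,6,8,9}; col 4 has {1,2,3,4,5,6,9}; box has {1,2,4,6,8,9} → only 7 remains.
r9c6 = 3: row 9 has {1,2,4,6,7,8,9}; col 6 has {2,5,6,8,9}; box has {1,2,4,6,7,8,9} → only 3 remains.
r1c4 = 8: row 1 has {1,2,4,5,6}; col 4 has {1,2,3,4,5,6,7,9}; box has {1,2,4,5,6} → only 8 remains.
r1c6 = 7: row 1 has {1,2,4,5,6,8}; col 6 has {2,3,5,6,8,9}; box has {1,2,4,5,6,8} → only 7 remains.
r1c8 = 9: row 1 has {1,2,4,5,6,7,8}; col 8 has {1,2,3,4,5,6,7}; box has {1,2,4,5,6} → only 9 remains.
r2c8 = 8: row 2 has {1,2,5,6}; col 8 has {1,2,3,4,5,6,7,9}; box has {1,2,4,5,6,9} → only 8 remains.
r3c7 = 7: row 3 has {1,2,3,4,5,6,9}; col 7 has {2,4,5,6,9}; box has {1,2,4,5,6,8,9} → only 7 remains.
r9c5 = 5: row 9 has {1,2,3,4,6,7,8,9}; col 5 has {1,2,4,6,7,8}; box has {1,2,3,4,6,7,8,9} → only 5 remains.
r1c5 = 3: row 1 has {1,2,4,5,6,7,8,9}; col 5 has {1,2,4,5,6,7,8}; box has {1,2,4,5,6,7,8} → only 3 remains.
r2c3 = 4: row 2 has {1,2,5,6,8}; col 3 has {1,2,3,6,7,9}; box has {1,2,3,5,6,9} → only 4 remains.
r2c5 = 9: row 2 has {1,2,4,5,6,8}; col 5 has {1,2,3,4,5,6,7,8}; box has {1,2,3,4,5,6,7,8} → only 9 remains.
r2c7 = 3: row 2 has {1,2,4,5,6,8,9}; col 7 has {2,4,5,6,7,9}; box has {1,2,4,5,6,7,8,9} → only 3 remains.
r3c2 = 8: row 3 has {1,2,3,4,5,6,7,9}; col 2 has {1,2,3,5,6,9}; box has {1,2,3,4,5,6,9} → only 8 remains.
r5c3 = 8: row 5 has {2,3,5,6,7,9}; col 3 has {1,2,3,4,6,7,9}; box has {1,2,3,6,7,9} → only 8 remains.
r5c7 = 1: row 5 has {2,3,5,6,7,8,9}; col 7 has {2,3,4,5,6,7,9}; box has {2,3,4,5,6,7,9} → only 1 remains.
r6c2 = 4: row 6 has {2,3,6,7,9}; col 2 has {1,2,3,5,6,8,9}; box has {1,2,3,6,7,8,9} → only 4 remains.
r6c3 = 5: row 6 has {2,3,4,6,7,9}; col 3 has {1,2,3,4,6,7,8,9}; box has {1,2,3,4,6,7,8,9} → only 5 remains.
r6c6 = 1: row 6 has {2,3,4,5,6,7,9}; col 6 has {2,3,5,6,7,8,9}; box has {2,3,5,6,7,8,9} → only 1 remains.
r6c7 = 8: row 6 has {1,2,3,4,5,6,7,9}; col 7 has {1,2,3,4,5,6,7,9}; box has {1,2,3,4,5,6,7,9} → only 8 remains.

945321867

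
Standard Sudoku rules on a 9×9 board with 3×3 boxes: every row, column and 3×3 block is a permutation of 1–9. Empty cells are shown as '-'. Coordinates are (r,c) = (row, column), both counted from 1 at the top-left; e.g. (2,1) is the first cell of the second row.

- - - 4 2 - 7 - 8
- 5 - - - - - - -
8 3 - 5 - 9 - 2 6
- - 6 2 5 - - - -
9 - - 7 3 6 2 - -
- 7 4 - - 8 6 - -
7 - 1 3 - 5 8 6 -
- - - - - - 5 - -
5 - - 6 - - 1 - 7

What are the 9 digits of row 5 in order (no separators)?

(1,3) = 9: row 1 has {2,4,7,8}; col 3 has {1,4,6}; box has {3,5,8} → only 9 remains.
(3,3) = 7: row 3 has {2,3,5,6,8,9}; col 3 has {1,4,6,9}; box has {3,5,8,9} → only 7 remains.
(3,5) = 1: row 3 has {2,3,5,6,7,8,9}; col 5 has {2,3,5}; box has {2,4,5,9} → only 1 remains.
(3,7) = 4: row 3 has {1,2,3,5,6,7,8,9}; col 7 has {1,2,5,6,7,8}; box has {2,6,7,8} → only 4 remains.
(6,5) = 9: row 6 has {4,6,7,8}; col 5 has {1,2,3,5}; box has {2,3,5,6,7,8} → only 9 remains.
(7,5) = 4: row 7 has {1,3,5,6,7,8}; col 5 has {1,2,3,5,9}; box has {3,5,6} → only 4 remains.
(9,5) = 8: row 9 has {1,5,6,7}; col 5 has {1,2,3,4,5,9}; box has {3,4,5,6} → only 8 remains.
(9,6) = 2: row 9 has {1,5,6,7,8}; col 6 has {5,6,8,9}; box has {3,4,5,6,8} → only 2 remains.
(1,6) = 3: row 1 has {2,4,7,8,9}; col 6 has {2,5,6,8,9}; box has {1,2,4,5,9} → only 3 remains.
(2,3) = 2: row 2 has {5}; col 3 has {1,4,6,7,9}; box has {3,5,7,8,9} → only 2 remains.
(2,4) = 8: row 2 has {2,5}; col 4 has {2,3,4,5,6,7}; box has {1,2,3,4,5,9} → only 8 remains.
(2,6) = 7: row 2 has {2,5,8}; col 6 has {2,3,5,6,8,9}; box has {1,2,3,4,5,8,9} → only 7 remains.
(6,4) = 1: row 6 has {4,6,7,8,9}; col 4 has {2,3,4,5,6,7,8}; box has {2,3,5,6,7,8,9} → only 1 remains.
(8,4) = 9: row 8 has {5}; col 4 has {1,2,3,4,5,6,7,8}; box has {2,3,4,5,6,8} → only 9 remains.
(8,5) = 7: row 8 has {5,9}; col 5 has {1,2,3,4,5,8,9}; box has {2,3,4,5,6,8,9} → only 7 remains.
(8,6) = 1: row 8 has {5,7,9}; col 6 has {2,3,5,6,7,8,9}; box has {2,3,4,5,6,7,8,9} → only 1 remains.
(9,3) = 3: row 9 has {1,2,5,6,7,8}; col 3 has {1,2,4,6,7,9}; box has {1,5,7} → only 3 remains.
(2,5) = 6: row 2 has {2,5,7,8}; col 5 has {1,2,3,4,5,7,8,9}; box has {1,2,3,4,5,7,8,9} → only 6 remains.
(4,6) = 4: row 4 has {2,5,6}; col 6 has {1,2,3,5,6,7,8,9}; box has {1,2,3,5,6,7,8,9} → only 4 remains.
(8,3) = 8: row 8 has {1,5,7,9}; col 3 has {1,2,3,4,6,7,9}; box has {1,3,5,7} → only 8 remains.
(5,3) = 5: row 5 has {2,3,6,7,9}; col 3 has {1,2,3,4,6,7,8,9}; box has {4,6,7,9} → only 5 remains.
(1,8) = 5: in row 1, 5 can only go here (every other open cell in that row sees a 5).
(6,8) = 3: row 6 has {1,4,6,7,8,9}; col 8 has {2,5,6}; box has {2,6} → only 3 remains.
(6,9) = 5: row 6 has {1,3,4,6,7,8,9}; col 9 has {6,7,8}; box has {2,3,6} → only 5 remains.
(8,8) = 4: row 8 has {1,5,7,8,9}; col 8 has {2,3,5,6}; box has {1,5,6,7,8} → only 4 remains.
(9,8) = 9: row 9 has {1,2,3,5,6,7,8}; col 8 has {2,3,4,5,6}; box has {1,4,5,6,7,8} → only 9 remains.
(2,8) = 1: row 2 has {2,5,6,7,8}; col 8 has {2,3,4,5,6,9}; box has {2,4,5,6,7,8} → only 1 remains.
(4,7) = 9: row 4 has {2,4,5,6}; col 7 has {1,2,4,5,6,7,8}; box has {2,3,5,6} → only 9 remains.
(4,9) = 1: row 4 has {2,4,5,6,9}; col 9 has {5,6,7,8}; box has {2,3,5,6,9} → only 1 remains.
(5,8) = 8: row 5 has {2,3,5,6,7,9}; col 8 has {1,2,3,4,5,6,9}; box has {1,2,3,5,6,9} → only 8 remains.
(5,9) = 4: row 5 has {2,3,5,6,7,8,9}; col 9 has {1,5,6,7,8}; box has {1,2,3,5,6,8,9} → only 4 remains.
(6,1) = 2: row 6 has {1,3,4,5,6,7,8,9}; col 1 has {5,7,8,9}; box has {4,5,6,7,9} → only 2 remains.
(7,9) = 2: row 7 has {1,3,4,5,6,7,8}; col 9 has {1,4,5,6,7,8}; box has {1,4,5,6,7,8,9} → only 2 remains.
(8,1) = 6: row 8 has {1,4,5,7,8,9}; col 1 has {2,5,7,8,9}; box has {1,3,5,7,8} → only 6 remains.
(8,2) = 2: row 8 has {1,4,5,6,7,8,9}; col 2 has {3,5,7}; box has {1,3,5,6,7,8} → only 2 remains.
(8,9) = 3: row 8 has {1,2,4,5,6,7,8,9}; col 9 has {1,2,4,5,6,7,8}; box has {1,2,4,5,6,7,8,9} → only 3 remains.
(9,2) = 4: row 9 has {1,2,3,5,6,7,8,9}; col 2 has {2,3,5,7}; box has {1,2,3,5,6,7,8} → only 4 remains.
(1,1) = 1: row 1 has {2,3,4,5,7,8,9}; col 1 has {2,5,6,7,8,9}; box has {2,3,5,7,8,9} → only 1 remains.
(1,2) = 6: row 1 has {1,2,3,4,5,7,8,9}; col 2 has {2,3,4,5,7}; box has {1,2,3,5,7,8,9} → only 6 remains.
(2,1) = 4: row 2 has {1,2,5,6,7,8}; col 1 has {1,2,5,6,7,8,9}; box has {1,2,3,5,6,7,8,9} → only 4 remains.
(2,7) = 3: row 2 has {1,2,4,5,6,7,8}; col 7 has {1,2,4,5,6,7,8,9}; box has {1,2,4,5,6,7,8} → only 3 remains.
(2,9) = 9: row 2 has {1,2,3,4,5,6,7,8}; col 9 has {1,2,3,4,5,6,7,8}; box has {1,2,3,4,5,6,7,8} → only 9 remains.
(4,1) = 3: row 4 has {1,2,4,5,6,9}; col 1 has {1,2,4,5,6,7,8,9}; box has {2,4,5,6,7,9} → only 3 remains.
(4,2) = 8: row 4 has {1,2,3,4,5,6,9}; col 2 has {2,3,4,5,6,7}; box has {2,3,4,5,6,7,9} → only 8 remains.
(4,8) = 7: row 4 has {1,2,3,4,5,6,8,9}; col 8 has {1,2,3,4,5,6,8,9}; box has {1,2,3,4,5,6,8,9} → only 7 remains.
(5,2) = 1: row 5 has {2,3,4,5,6,7,8,9}; col 2 has {2,3,4,5,6,7,8}; box has {2,3,4,5,6,7,8,9} → only 1 remains.

915736284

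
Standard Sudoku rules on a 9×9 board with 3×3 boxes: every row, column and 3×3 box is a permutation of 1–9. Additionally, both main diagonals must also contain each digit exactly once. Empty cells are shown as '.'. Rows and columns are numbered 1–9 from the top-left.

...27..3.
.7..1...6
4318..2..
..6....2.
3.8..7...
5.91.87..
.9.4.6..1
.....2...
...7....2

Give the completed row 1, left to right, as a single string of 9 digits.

685279134

R1C3 = 5: row 1 has {2,3,7}; col 3 has {1,6,8,9}; box has {1,3,4,7} → only 5 remains.
R2C3 = 2: row 2 has {1,6,7}; col 3 has {1,5,6,8,9}; box has {1,3,4,5,7} → only 2 remains.
R1C7 = 1: in row 1, 1 can only go here (every other open cell in that row sees a 1).
R3C5 = 6: in row 3, 6 can only go here (every other open cell in that row sees a 6).
R4C1 = 7: in row 4, 7 can only go here (every other open cell in that row sees a 7).
R4C2 = 1: in row 4, 1 can only go here (every other open cell in that row sees a 1).
R5C8 = 1: in row 5, 1 can only go here (every other open cell in that row sees a 1).
R5C2 = 2: in row 5, 2 can only go here (every other open cell in that row sees a 2).
R6C2 = 4: row 6 has {1,5,7,8,9}; col 2 has {1,2,3,7,9}; box has {1,2,3,5,6,7,8,9} → only 4 remains.
R6C8 = 6: row 6 has {1,4,5,7,8,9}; col 8 has {1,2,3}; box has {1,2,7} → only 6 remains.
R6C9 = 3: row 6 has {1,4,5,6,7,8,9}; col 9 has {1,2,6}; box has {1,2,6,7} → only 3 remains.
R6C5 = 2: row 6 has {1,3,4,5,6,7,8,9}; col 5 has {1,6,7}; box has {1,7,8} → only 2 remains.
R5C4 = 6: in row 5, 6 can only go here (every other open cell in that row sees a 6).
R7C1 = 2: in row 7, 2 can only go here (every other open cell in that row sees a 2).
R8C1 = 1: in row 8, 1 can only go here (every other open cell in that row sees a 1).
R9C6 = 1: in row 9, 1 can only go here (every other open cell in that row sees a 1).
R1C1 = 6: in main diagonal, 6 can only go here (every other open cell in that diagonal sees a 6).
R1C2 = 8: row 1 has {1,2,3,5,6,7}; col 2 has {1,2,3,4,7,9}; box has {1,2,3,4,5,6,7} → only 8 remains.
R2C1 = 9: row 2 has {1,2,6,7}; col 1 has {1,2,3,4,5,6,7}; box has {1,2,3,4,5,6,7,8} → only 9 remains.
R9C1 = 8: row 9 has {1,2,7}; col 1 has {1,2,3,4,5,6,7,9}; box has {1,2,9}; anti-diagonal has {1,2} → only 8 remains.
R2C7 = 8: in row 2, 8 can only go here (every other open cell in that row sees an 8).
R4C9 = 8: in row 4, 8 can only go here (every other open cell in that row sees an 8).
R8C5 = 8: in row 8, 8 can only go here (every other open cell in that row sees an 8).
R7C8 = 8: in row 7, 8 can only go here (every other open cell in that row sees an 8).
R7C3 = 7: in row 7, 7 can only go here (every other open cell in that row sees a 7).
R8C9 = 7: in row 8, 7 can only go here (every other open cell in that row sees a 7).
R3C8 = 7: in row 3, 7 can only go here (every other open cell in that row sees a 7).
R4C6 = 3: in anti-diagonal, 3 can only go here (every other open cell in that diagonal sees a 3).
R8C2 = 6: in anti-diagonal, 6 can only go here (every other open cell in that diagonal sees a 6).
R9C2 = 5: row 9 has {1,2,7,8}; col 2 has {1,2,3,4,6,7,8,9}; box has {1,2,6,7,8,9} → only 5 remains.
R2C4 = 3: in row 2, 3 can only go here (every other open cell in that row sees a 3).
R9C7 = 6: in row 9, 6 can only go here (every other open cell in that row sees a 6).
R7C7 = 3: in main diagonal, 3 can only go here (every other open cell in that diagonal sees a 3).
R7C5 = 5: row 7 has {1,2,3,4,6,7,8,9}; col 5 has {1,2,6,7,8}; box has {1,2,4,6,7,8} → only 5 remains.
R8C4 = 9: row 8 has {1,2,6,7,8}; col 4 has {1,2,3,4,6,7,8}; box has {1,2,4,5,6,7,8} → only 9 remains.
R9C5 = 3: row 9 has {1,2,5,6,7,8}; col 5 has {1,2,5,6,7,8}; box has {1,2,4,5,6,7,8,9} → only 3 remains.
R4C4 = 5: row 4 has {1,2,3,6,7,8}; col 4 has {1,2,3,4,6,7,8,9}; box has {1,2,3,6,7,8}; main diagonal has {1,2,3,6,7,8} → only 5 remains.
R8C8 = 4: row 8 has {1,2,6,7,8,9}; col 8 has {1,2,3,6,7,8}; box has {1,2,3,6,7,8}; main diagonal has {1,2,3,5,6,7,8} → only 4 remains.
R9C3 = 4: row 9 has {1,2,3,5,6,7,8}; col 3 has {1,2,5,6,7,8,9}; box has {1,2,5,6,7,8,9} → only 4 remains.
R9C8 = 9: row 9 has {1,2,3,4,5,6,7,8}; col 8 has {1,2,3,4,6,7,8}; box has {1,2,3,4,6,7,8} → only 9 remains.
R2C8 = 5: row 2 has {1,2,3,6,7,8,9}; col 8 has {1,2,3,4,6,7,8,9}; box has {1,2,3,6,7,8}; anti-diagonal has {1,2,3,6,7,8} → only 5 remains.
R3C9 = 9: row 3 has {1,2,3,4,6,7,8}; col 9 has {1,2,3,6,7,8}; box has {1,2,3,5,6,7,8} → only 9 remains.
R5C5 = 9: row 5 has {1,2,3,6,7,8}; col 5 has {1,2,3,5,6,7,8}; box has {1,2,3,5,6,7,8}; main diagonal has {1,2,3,4,5,6,7,8}; anti-diagonal has {1,2,3,5,6,7,8} → only 9 remains.
R8C3 = 3: row 8 has {1,2,4,6,7,8,9}; col 3 has {1,2,4,5,6,7,8,9}; box has {1,2,4,5,6,7,8,9} → only 3 remains.
R8C7 = 5: row 8 has {1,2,3,4,6,7,8,9}; col 7 has {1,2,3,6,7,8}; box has {1,2,3,4,6,7,8,9} → only 5 remains.
R1C9 = 4: row 1 has {1,2,3,5,6,7,8}; col 9 has {1,2,3,6,7,8,9}; box has {1,2,3,5,6,7,8,9}; anti-diagonal has {1,2,3,5,6,7,8,9} → only 4 remains.
R2C6 = 4: row 2 has {1,2,3,5,6,7,8,9}; col 6 has {1,2,3,6,7,8}; box has {1,2,3,6,7,8} → only 4 remains.
R3C6 = 5: row 3 has {1,2,3,4,6,7,8,9}; col 6 has {1,2,3,4,6,7,8}; box has {1,2,3,4,6,7,8} → only 5 remains.
R4C5 = 4: row 4 has {1,2,3,5,6,7,8}; col 5 has {1,2,3,5,6,7,8,9}; box has {1,2,3,5,6,7,8,9} → only 4 remains.
R4C7 = 9: row 4 has {1,2,3,4,5,6,7,8}; col 7 has {1,2,3,5,6,7,8}; box has {1,2,3,6,7,8} → only 9 remains.
R5C7 = 4: row 5 has {1,2,3,6,7,8,9}; col 7 has {1,2,3,5,6,7,8,9}; box has {1,2,3,6,7,8,9} → only 4 remains.
R5C9 = 5: row 5 has {1,2,3,4,6,7,8,9}; col 9 has {1,2,3,4,6,7,8,9}; box has {1,2,3,4,6,7,8,9} → only 5 remains.
R1C6 = 9: row 1 has {1,2,3,4,5,6,7,8}; col 6 has {1,2,3,4,5,6,7,8}; box has {1,2,3,4,5,6,7,8} → only 9 remains.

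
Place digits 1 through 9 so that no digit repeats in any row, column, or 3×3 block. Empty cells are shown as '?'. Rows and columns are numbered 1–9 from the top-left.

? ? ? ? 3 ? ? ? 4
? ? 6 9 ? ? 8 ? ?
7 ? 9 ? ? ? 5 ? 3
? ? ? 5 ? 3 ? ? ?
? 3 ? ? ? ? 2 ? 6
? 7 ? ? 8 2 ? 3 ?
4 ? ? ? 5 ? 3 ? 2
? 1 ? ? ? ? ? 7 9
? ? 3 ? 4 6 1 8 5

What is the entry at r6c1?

r6c9 = 1: row 6 has {2,3,7,8}; col 9 has {2,3,4,5,6,9}; box has {2,3,6} → only 1 remains.
r7c8 = 6: row 7 has {2,3,4,5}; col 8 has {3,7,8}; box has {1,2,3,5,7,8,9} → only 6 remains.
r8c5 = 2: row 8 has {1,7,9}; col 5 has {3,4,5,8}; box has {4,5,6} → only 2 remains.
r8c6 = 8: row 8 has {1,2,7,9}; col 6 has {2,3,6}; box has {2,4,5,6} → only 8 remains.
r8c7 = 4: row 8 has {1,2,7,8,9}; col 7 has {1,2,3,5,8}; box has {1,2,3,5,6,7,8,9} → only 4 remains.
r9c4 = 7: row 9 has {1,3,4,5,6,8}; col 4 has {5,9}; box has {2,4,5,6,8} → only 7 remains.
r2c9 = 7: row 2 has {6,8,9}; col 9 has {1,2,3,4,5,6,9}; box has {3,4,5,8} → only 7 remains.
r4c9 = 8: row 4 has {3,5}; col 9 has {1,2,3,4,5,6,7,9}; box has {1,2,3,6} → only 8 remains.
r6c7 = 9: row 6 has {1,2,3,7,8}; col 7 has {1,2,3,4,5,8}; box has {1,2,3,6,8} → only 9 remains.
r7c4 = 1: row 7 has {2,3,4,5,6}; col 4 has {5,7,9}; box has {2,4,5,6,7,8} → only 1 remains.
r7c6 = 9: row 7 has {1,2,3,4,5,6}; col 6 has {2,3,6,8}; box has {1,2,4,5,6,7,8} → only 9 remains.
r8c3 = 5: row 8 has {1,2,4,7,8,9}; col 3 has {3,6,9}; box has {1,3,4} → only 5 remains.
r8c4 = 3: row 8 has {1,2,4,5,7,8,9}; col 4 has {1,5,7,9}; box has {1,2,4,5,6,7,8,9} → only 3 remains.
r1c7 = 6: row 1 has {3,4}; col 7 has {1,2,3,4,5,8,9}; box has {3,4,5,7,8} → only 6 remains.
r2c5 = 1: row 2 has {6,7,8,9}; col 5 has {2,3,4,5,8}; box has {3,9} → only 1 remains.
r2c8 = 2: row 2 has {1,6,7,8,9}; col 8 has {3,6,7,8}; box has {3,4,5,6,7,8} → only 2 remains.
r3c5 = 6: row 3 has {3,5,7,9}; col 5 has {1,2,3,4,5,8}; box has {1,3,9} → only 6 remains.
r3c6 = 4: row 3 has {3,5,6,7,9}; col 6 has {2,3,6,8,9}; box has {1,3,6,9} → only 4 remains.
r3c8 = 1: row 3 has {3,4,5,6,7,9}; col 8 has {2,3,6,7,8}; box has {2,3,4,5,6,7,8} → only 1 remains.
r4c7 = 7: row 4 has {3,5,8}; col 7 has {1,2,3,4,5,6,8,9}; box has {1,2,3,6,8,9} → only 7 remains.
r4c8 = 4: row 4 has {3,5,7,8}; col 8 has {1,2,3,6,7,8}; box has {1,2,3,6,7,8,9} → only 4 remains.
r5c4 = 4: row 5 has {2,3,6}; col 4 has {1,3,5,7,9}; box has {2,3,5,8} → only 4 remains.
r5c8 = 5: row 5 has {2,3,4,6}; col 8 has {1,2,3,4,6,7,8}; box has {1,2,3,4,6,7,8,9} → only 5 remains.
r6c3 = 4: row 6 has {1,2,3,7,8,9}; col 3 has {3,5,6,9}; box has {3,7} → only 4 remains.
r6c4 = 6: row 6 has {1,2,3,4,7,8,9}; col 4 has {1,3,4,5,7,9}; box has {2,3,4,5,8} → only 6 remains.
r7c2 = 8: row 7 has {1,2,3,4,5,6,9}; col 2 has {1,3,7}; box has {1,3,4,5} → only 8 remains.
r7c3 = 7: row 7 has {1,2,3,4,5,6,8,9}; col 3 has {3,4,5,6,9}; box has {1,3,4,5,8} → only 7 remains.
r8c1 = 6: row 8 has {1,2,3,4,5,7,8,9}; col 1 has {4,7}; box has {1,3,4,5,7,8} → only 6 remains.
r1c8 = 9: row 1 has {3,4,6}; col 8 has {1,2,3,4,5,6,7,8}; box has {1,2,3,4,5,6,7,8} → only 9 remains.
r2c6 = 5: row 2 has {1,2,6,7,8,9}; col 6 has {2,3,4,6,8,9}; box has {1,3,4,6,9} → only 5 remains.
r3c2 = 2: row 3 has {1,3,4,5,6,7,9}; col 2 has {1,3,7,8}; box has {6,7,9} → only 2 remains.
r3c4 = 8: row 3 has {1,2,3,4,5,6,7,9}; col 4 has {1,3,4,5,6,7,9}; box has {1,3,4,5,6,9} → only 8 remains.
r4c5 = 9: row 4 has {3,4,5,7,8}; col 5 has {1,2,3,4,5,6,8}; box has {2,3,4,5,6,8} → only 9 remains.
r5c5 = 7: row 5 has {2,3,4,5,6}; col 5 has {1,2,3,4,5,6,8,9}; box has {2,3,4,5,6,8,9} → only 7 remains.
r5c6 = 1: row 5 has {2,3,4,5,6,7}; col 6 has {2,3,4,5,6,8,9}; box has {2,3,4,5,6,7,8,9} → only 1 remains.
r6c1 = 5: row 6 has {1,2,3,4,6,7,8,9}; col 1 has {4,6,7}; box has {3,4,7} → only 5 remains.

5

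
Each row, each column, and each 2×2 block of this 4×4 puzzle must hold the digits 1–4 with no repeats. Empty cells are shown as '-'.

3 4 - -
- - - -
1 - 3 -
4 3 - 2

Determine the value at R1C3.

R1C4 = 1 (sole candidate).
R2C1 = 2 (sole candidate).
R2C2 = 1 (sole candidate).
R2C3 = 4 (sole candidate).
R2C4 = 3 (sole candidate).
R3C2 = 2 (sole candidate).
R3C4 = 4 (sole candidate).
R4C3 = 1 (sole candidate).
R1C3 = 2: row 1 has {1,3,4}; col 3 has {1,3,4}; box has {1,3,4} → only 2 remains.

2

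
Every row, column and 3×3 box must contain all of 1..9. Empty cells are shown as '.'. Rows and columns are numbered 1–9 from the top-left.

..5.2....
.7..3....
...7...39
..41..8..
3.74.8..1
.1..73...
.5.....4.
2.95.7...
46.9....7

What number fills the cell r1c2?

3

r1c2 = 3: in row 1, 3 can only go here (every other open cell in that row sees a 3).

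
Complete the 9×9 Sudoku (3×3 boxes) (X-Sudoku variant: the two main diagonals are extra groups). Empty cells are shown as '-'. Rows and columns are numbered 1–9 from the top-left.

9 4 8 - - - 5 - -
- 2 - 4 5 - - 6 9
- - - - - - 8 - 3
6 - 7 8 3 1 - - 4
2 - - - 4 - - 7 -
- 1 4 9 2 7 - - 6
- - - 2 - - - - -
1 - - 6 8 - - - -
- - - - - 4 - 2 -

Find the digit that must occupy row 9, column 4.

3

row 1, column 8 = 1 (sole candidate).
row 2, column 7 = 7 (sole candidate).
row 3, column 8 = 4 (sole candidate).
row 5, column 4 = 5 (sole candidate).
row 5, column 6 = 6 (sole candidate).
row 6, column 7 = 3 (sole candidate).
row 1, column 9 = 2 (sole candidate).
row 2, column 1 = 3 (sole candidate).
row 2, column 3 = 1 (sole candidate).
row 2, column 6 = 8 (sole candidate).
row 1, column 6 = 3 (sole candidate).
row 1, column 4 = 7 (sole candidate).
row 1, column 5 = 6 (sole candidate).
row 3, column 4 = 1 (sole candidate).
row 3, column 5 = 9 (sole candidate).
row 3, column 6 = 2 (sole candidate).
row 9, column 4 = 3: row 9 has {2,4}; col 4 has {1,2,4,5,6,7,8,9}; box has {2,4,6,8} → only 3 remains.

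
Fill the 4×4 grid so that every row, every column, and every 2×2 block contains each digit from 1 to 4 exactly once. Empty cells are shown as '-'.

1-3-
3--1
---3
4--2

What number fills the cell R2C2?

R1C4 = 4 (sole candidate).
R2C3 = 2 (sole candidate).
R3C1 = 2 (sole candidate).
R3C2 = 1 (sole candidate).
R3C3 = 4 (sole candidate).
R4C2 = 3 (sole candidate).
R4C3 = 1 (sole candidate).
R1C2 = 2 (sole candidate).
R2C2 = 4: row 2 has {1,2,3}; col 2 has {1,2,3}; box has {1,2,3} → only 4 remains.

4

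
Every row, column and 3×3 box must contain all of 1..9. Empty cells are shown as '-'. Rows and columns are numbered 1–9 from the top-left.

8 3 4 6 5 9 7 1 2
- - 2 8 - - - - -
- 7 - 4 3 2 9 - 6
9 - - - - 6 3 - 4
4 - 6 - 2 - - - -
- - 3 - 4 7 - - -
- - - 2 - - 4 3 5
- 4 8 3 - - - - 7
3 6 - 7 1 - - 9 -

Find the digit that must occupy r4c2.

2

r2c5 = 7 (sole candidate).
r2c6 = 1 (sole candidate).
r2c7 = 5 (sole candidate).
r2c8 = 4 (sole candidate).
r2c9 = 3 (sole candidate).
r3c8 = 8 (sole candidate).
r4c5 = 8 (sole candidate).
r7c6 = 8 (sole candidate).
r8c6 = 5 (sole candidate).
r9c3 = 5 (sole candidate).
r9c6 = 4 (sole candidate).
r9c9 = 8 (sole candidate).
r2c1 = 6 (sole candidate).
r2c2 = 9 (sole candidate).
r3c3 = 1 (sole candidate).
r4c3 = 7 (sole candidate).
r5c6 = 3 (sole candidate).
r7c2 = 1 (sole candidate).
r7c3 = 9 (sole candidate).
r7c5 = 6 (sole candidate).
r8c1 = 2 (sole candidate).
r8c5 = 9 (sole candidate).
r8c8 = 6 (sole candidate).
r9c7 = 2 (sole candidate).
r3c1 = 5 (sole candidate).
r6c1 = 1 (sole candidate).
r6c9 = 9 (sole candidate).
r7c1 = 7 (sole candidate).
r8c7 = 1 (sole candidate).
r5c7 = 8 (sole candidate).
r5c9 = 1 (sole candidate).
r6c4 = 5 (sole candidate).
r6c7 = 6 (sole candidate).
r6c8 = 2 (sole candidate).
r4c4 = 1 (sole candidate).
r4c8 = 5 (sole candidate).
r5c2 = 5 (sole candidate).
r5c4 = 9 (sole candidate).
r5c8 = 7 (sole candidate).
r6c2 = 8 (sole candidate).
r4c2 = 2: row 4 has {1,3,4,5,6,7,8,9}; col 2 has {1,3,4,5,6,7,8,9}; box has {1,3,4,5,6,7,8,9} → only 2 remains.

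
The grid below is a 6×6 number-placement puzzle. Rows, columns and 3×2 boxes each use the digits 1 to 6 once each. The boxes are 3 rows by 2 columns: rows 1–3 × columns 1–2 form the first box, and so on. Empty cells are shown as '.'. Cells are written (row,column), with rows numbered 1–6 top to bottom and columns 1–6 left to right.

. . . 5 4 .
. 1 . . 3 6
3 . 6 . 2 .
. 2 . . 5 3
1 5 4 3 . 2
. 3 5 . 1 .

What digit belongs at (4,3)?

1

(1,2) = 6 (sole candidate).
(1,6) = 1 (sole candidate).
(2,3) = 2 (sole candidate).
(2,4) = 4 (sole candidate).
(3,2) = 4 (sole candidate).
(3,4) = 1 (sole candidate).
(3,6) = 5 (sole candidate).
(4,3) = 1: row 4 has {2,3,5}; col 3 has {2,4,5,6}; box has {3,4,5} → only 1 remains.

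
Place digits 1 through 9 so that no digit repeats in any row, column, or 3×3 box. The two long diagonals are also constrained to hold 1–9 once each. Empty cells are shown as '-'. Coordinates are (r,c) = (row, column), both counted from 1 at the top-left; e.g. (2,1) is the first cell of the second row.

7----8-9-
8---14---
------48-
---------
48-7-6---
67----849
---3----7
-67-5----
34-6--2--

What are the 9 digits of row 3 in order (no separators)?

526973481

(1,3) = 4 (hidden single in row 1).
(7,5) = 4 (hidden single in row 7).
(4,4) = 4 (hidden single in row 4).
(4,5) = 8 (hidden single in row 4).
(7,3) = 8 (hidden single in row 7).
(8,9) = 4 (hidden single in row 8).
(8,4) = 8 (hidden single in row 8).
(9,9) = 8 (hidden single in row 9).
(6,4) = 1 (hidden single in column 4).
(2,8) = 7 (hidden single in anti-diagonal).
(4,7) = 7 (hidden single in row 4).
Singles propagation stalls; (3,6) is still open with candidates {2,3,5,7,9}.
  Try (3,6) = 2: then column 4 has no cell left for 2 — contradiction.
  Try (3,6) = 5: then column 4 has no cell left for 5 — contradiction.
  Try (3,6) = 7: this forces (9,5)=7, (6,6)=3, (6,5)=2, (8,8)=1, (9,8)=5, (5,5)=9, (6,3)=5, (7,7)=6; then (7,8) has no candidate left — contradiction.
  Try (3,6) = 9: then column 4 has no cell left for 9 — contradiction.
So (3,6) = 3.
(3,5) = 7: in row 3, 7 can only go here (every other open cell in that row sees a 7).
(9,5) = 9 (sole candidate).
(5,5) = 2 (sole candidate).
(6,5) = 3 (sole candidate).
(6,6) = 5 (sole candidate).
(1,5) = 6 (sole candidate).
(1,9) = 5 (sole candidate).
(4,6) = 9 (sole candidate).
(6,3) = 2 (sole candidate).
(1,4) = 2 (sole candidate).
(2,9) = 2 (hidden single in row 2).
(4,8) = 2 (hidden single in row 4).
(4,9) = 6 (hidden single in row 4).
(3,9) = 1: row 3 has {3,4,7,8}; col 9 has {2,4,5,6,7,8,9}; box has {2,4,5,7,8,9} → only 1 remains.
(5,9) = 3 (sole candidate).
(1,7) = 3 (sole candidate).
(2,7) = 6 (sole candidate).
(1,2) = 1 (sole candidate).
(3,3) = 6: in row 3, 6 can only go here (every other open cell in that row sees a 6).
(5,3) = 9 (hidden single in row 5).
(7,8) = 6 (hidden single in row 7).
(8,8) = 3 (hidden single in row 8).
(2,2) = 9 (sole candidate).
(2,4) = 5 (sole candidate).
(3,4) = 9: row 3 has {1,3,4,6,7,8}; col 4 has {1,2,3,4,5,6,7,8}; box has {1,2,3,4,5,6,7,8} → only 9 remains.
(7,7) = 1 (sole candidate).
(8,7) = 9 (sole candidate).
(9,8) = 5 (sole candidate).
(2,3) = 3 (sole candidate).
(5,7) = 5 (sole candidate).
(5,8) = 1 (sole candidate).
(7,6) = 2 (sole candidate).
(8,6) = 1 (sole candidate).
(9,3) = 1 (sole candidate).
(9,6) = 7 (sole candidate).
(4,3) = 5 (sole candidate).
(7,2) = 5 (sole candidate).
(8,1) = 2 (sole candidate).
(3,1) = 5: row 3 has {1,3,4,6,7,8,9}; col 1 has {2,3,4,6,7,8}; box has {1,3,4,6,7,8,9} → only 5 remains.
(3,2) = 2: row 3 has {1,3,4,5,6,7,8,9}; col 2 has {1,4,5,6,7,8,9}; box has {1,3,4,5,6,7,8,9} → only 2 remains.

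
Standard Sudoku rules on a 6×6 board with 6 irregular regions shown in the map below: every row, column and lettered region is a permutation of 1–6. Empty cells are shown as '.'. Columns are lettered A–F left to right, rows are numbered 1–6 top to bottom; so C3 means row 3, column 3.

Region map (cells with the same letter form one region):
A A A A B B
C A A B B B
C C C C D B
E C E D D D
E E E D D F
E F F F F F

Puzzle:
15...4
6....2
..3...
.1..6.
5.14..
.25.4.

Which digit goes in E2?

E1 = 3: row 1 has {1,4,5}; col 5 has {4,6}; region has {2,4} → only 3 remains.
C2 = 4: row 2 has {2,6}; col 3 has {1,3,5}; region has {1,5} → only 4 remains.
B3 = 4: row 3 has {3}; col 2 has {1,2,5}; region has {1,3,6} → only 4 remains.
C4 = 2: row 4 has {1,6}; col 3 has {1,3,4,5}; region has {1,5} → only 2 remains.
E5 = 2: row 5 has {1,4,5}; col 5 has {3,4,6}; region has {4,6} → only 2 remains.
A6 = 3: row 6 has {2,4,5}; col 1 has {1,5,6}; region has {1,2,5} → only 3 remains.
C1 = 6: row 1 has {1,3,4,5}; col 3 has {1,2,3,4,5}; region has {1,4,5} → only 6 remains.
D1 = 2: row 1 has {1,3,4,5,6}; col 4 has {4}; region has {1,4,5,6} → only 2 remains.
B2 = 3: row 2 has {2,4,6}; col 2 has {1,2,4,5}; region has {1,2,4,5,6} → only 3 remains.
A3 = 2: row 3 has {3,4}; col 1 has {1,3,5,6}; region has {1,3,4,6} → only 2 remains.
D3 = 5: row 3 has {2,3,4}; col 4 has {2,4}; region has {1,2,3,4,6} → only 5 remains.
E3 = 1: row 3 has {2,3,4,5}; col 5 has {2,3,4,6}; region has {2,4,6} → only 1 remains.
F3 = 6: row 3 has {1,2,3,4,5}; col 6 has {2,4}; region has {2,3,4} → only 6 remains.
A4 = 4: row 4 has {1,2,6}; col 1 has {1,2,3,5,6}; region has {1,2,3,5} → only 4 remains.
D4 = 3: row 4 has {1,2,4,6}; col 4 has {2,4,5}; region has {1,2,4,6} → only 3 remains.
F4 = 5: row 4 has {1,2,3,4,6}; col 6 has {2,4,6}; region has {1,2,3,4,6} → only 5 remains.
B5 = 6: row 5 has {1,2,4,5}; col 2 has {1,2,3,4,5}; region has {1,2,3,4,5} → only 6 remains.
F5 = 3: row 5 has {1,2,4,5,6}; col 6 has {2,4,5,6}; region has {2,4,5} → only 3 remains.
F6 = 1: row 6 has {2,3,4,5}; col 6 has {2,3,4,5,6}; region has {2,3,4,5} → only 1 remains.
D2 = 1: row 2 has {2,3,4,6}; col 4 has {2,3,4,5}; region has {2,3,4,6} → only 1 remains.
E2 = 5: row 2 has {1,2,3,4,6}; col 5 has {1,2,3,4,6}; region has {1,2,3,4,6} → only 5 remains.

5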